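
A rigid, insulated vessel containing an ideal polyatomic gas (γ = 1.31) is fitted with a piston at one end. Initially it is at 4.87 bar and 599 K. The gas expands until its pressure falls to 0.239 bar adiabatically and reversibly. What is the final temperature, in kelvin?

Adiabatic: T₂/T₁ = (P₂/P₁)^((γ−1)/γ).
T₂ = 599 × (0.239/4.87)^(0.237) = 293.5 K.

T₂ ≈ 294 K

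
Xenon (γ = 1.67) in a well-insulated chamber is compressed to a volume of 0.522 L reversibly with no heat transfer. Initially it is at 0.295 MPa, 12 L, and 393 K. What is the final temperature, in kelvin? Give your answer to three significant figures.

For a reversible adiabat TV^(γ−1) is constant, so T₂ = T₁ (V₁/V₂)^(γ−1).
T₂ = 393 × (12/0.522)^(0.67) = 3211 K.

T₂ ≈ 3210 K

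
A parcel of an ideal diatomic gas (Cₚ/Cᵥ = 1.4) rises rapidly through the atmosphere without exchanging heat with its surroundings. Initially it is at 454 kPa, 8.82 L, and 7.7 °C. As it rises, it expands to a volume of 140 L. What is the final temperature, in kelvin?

T₂ ≈ 92.9 K

For a reversible adiabat TV^(γ−1) is constant, so T₂ = T₁ (V₁/V₂)^(γ−1).
T₁ = 7.7 °C = 280.8 K.
T₂ = 280.8 × (8.82/140)^(0.4) = 92.94 K.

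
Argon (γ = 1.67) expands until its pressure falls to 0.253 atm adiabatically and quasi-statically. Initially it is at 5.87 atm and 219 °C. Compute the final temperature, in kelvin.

T₂ ≈ 139 K

Adiabatic: T₂/T₁ = (P₂/P₁)^((γ−1)/γ).
T₁ = 219 °C = 492.1 K.
T₂ = 492.1 × (0.253/5.87)^(0.401) = 139.4 K.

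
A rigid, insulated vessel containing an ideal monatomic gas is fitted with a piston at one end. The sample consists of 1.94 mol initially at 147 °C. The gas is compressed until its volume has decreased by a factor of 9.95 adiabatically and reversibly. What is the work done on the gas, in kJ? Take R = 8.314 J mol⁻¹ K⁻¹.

W ≈ 36.9 kJ

For a reversible adiabat TV^(γ−1) is constant, so T₂ = T₁ (V₁/V₂)^(γ−1).
γ = 5/3 for a monatomic ideal gas, so γ−1 = 2/3.
T₁ = 147 °C = 420.1 K.
T₂ = 420.1 × 9.95^(2/3) = 1944 K.
Q = 0, so ΔU = W_on_gas = nCᵥΔT with Cᵥ = R/(γ−1) = 12.47 J/(mol·K).
ΔU = 1.94 × 12.47 × (1944 − 420.1) = 36860 J.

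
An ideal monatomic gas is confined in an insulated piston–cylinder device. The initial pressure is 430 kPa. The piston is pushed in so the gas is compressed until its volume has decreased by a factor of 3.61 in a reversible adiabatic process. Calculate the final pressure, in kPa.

P₂ ≈ 3650 kPa

Adiabatic: P₁V₁^γ = P₂V₂^γ ⇒ P₂ = P₁ (V₁/V₂)^γ.
For a monatomic ideal gas γ = 5/3.
P₂ = 430 × 3.61^(5/3) = 3653 kPa.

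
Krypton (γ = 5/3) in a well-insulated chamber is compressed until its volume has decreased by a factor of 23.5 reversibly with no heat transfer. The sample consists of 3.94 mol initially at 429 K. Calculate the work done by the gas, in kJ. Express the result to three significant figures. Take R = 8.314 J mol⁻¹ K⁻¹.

W ≈ -152 kJ

Adiabatic: T₁V₁^(γ−1) = T₂V₂^(γ−1) ⇒ T₂ = T₁ (V₁/V₂)^(γ−1).
T₂ = 429 × 23.5^(2/3) = 3520 K.
Q = 0, so ΔU = W_on_gas = nCᵥΔT with Cᵥ = R/(γ−1) = 12.47 J/(mol·K).
ΔU = 3.94 × 12.47 × (3520 − 429) = 151900 J.
Work done by the gas = −ΔU = -151900 J.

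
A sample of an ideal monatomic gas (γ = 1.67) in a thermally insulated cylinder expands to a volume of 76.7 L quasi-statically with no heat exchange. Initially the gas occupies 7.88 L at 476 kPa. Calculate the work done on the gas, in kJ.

P₂ = P₁(V₁/V₂)^γ = 476×(7.88/76.7)^(1.67) = 10.65 kPa.
For a reversible adiabat, W_by_gas = (P₁V₁ − P₂V₂)/(γ−1).
W_by = (476000×0.00788 − 10650×0.0767) / (0.67) = 4380 J.
W_on_gas = −W_by = -4380 J.

W ≈ -4.38 kJ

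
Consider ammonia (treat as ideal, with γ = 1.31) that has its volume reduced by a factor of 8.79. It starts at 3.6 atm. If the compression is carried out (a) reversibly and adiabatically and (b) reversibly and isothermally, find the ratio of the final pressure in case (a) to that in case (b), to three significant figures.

P_adiabatic / P_isothermal ≈ 1.96

Isothermal: P_b = P₁(V₁/V₂) = 3.6×8.79.
Adiabatic: P_a = P₁(V₁/V₂)^γ = 3.6×8.79^(1.31).
P_a/P_b = (V₁/V₂)^(γ−1) = 8.79^(0.31) = 1.962.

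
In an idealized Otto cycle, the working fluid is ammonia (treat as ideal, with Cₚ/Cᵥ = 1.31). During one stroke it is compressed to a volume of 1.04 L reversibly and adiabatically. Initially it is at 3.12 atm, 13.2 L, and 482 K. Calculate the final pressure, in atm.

P₂ ≈ 87.1 atm

Adiabatic: P₁V₁^γ = P₂V₂^γ ⇒ P₂ = P₁ (V₁/V₂)^γ.
P₂ = 3.12 × (13.2/1.04)^(1.31) = 87.05 atm.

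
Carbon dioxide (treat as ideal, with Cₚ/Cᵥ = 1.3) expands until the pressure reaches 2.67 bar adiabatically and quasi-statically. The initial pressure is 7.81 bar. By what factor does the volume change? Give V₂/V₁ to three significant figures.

From PV^γ = const, V₂/V₁ = (P₁/P₂)^(1/γ).
V₂/V₁ = (7.81/2.67)^(0.769) = 2.283.

V₂/V₁ ≈ 2.28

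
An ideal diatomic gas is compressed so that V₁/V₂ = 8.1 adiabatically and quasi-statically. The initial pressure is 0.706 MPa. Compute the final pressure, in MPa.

P₂ ≈ 13.2 MPa

Adiabatic: P₁V₁^γ = P₂V₂^γ ⇒ P₂ = P₁ (V₁/V₂)^γ.
For a diatomic ideal gas γ = 7/5.
P₂ = 0.706 × 8.1^(7/5) = 13.2 MPa.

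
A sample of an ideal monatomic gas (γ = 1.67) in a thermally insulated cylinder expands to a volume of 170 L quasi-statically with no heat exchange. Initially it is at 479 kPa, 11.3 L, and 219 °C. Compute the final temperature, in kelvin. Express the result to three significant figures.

T₂ ≈ 80.0 K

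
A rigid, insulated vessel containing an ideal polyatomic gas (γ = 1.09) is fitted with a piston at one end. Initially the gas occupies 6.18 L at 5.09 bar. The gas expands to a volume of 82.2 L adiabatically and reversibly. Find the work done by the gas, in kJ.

W ≈ 7.26 kJ

P₂ = P₁(V₁/V₂)^γ = 5.09×(6.18/82.2)^(1.09) = 0.3032 bar.
For a reversible adiabat, W_by_gas = (P₁V₁ − P₂V₂)/(γ−1).
W_by = (509000×0.00618 − 30320×0.0822) / (0.09) = 7262 J.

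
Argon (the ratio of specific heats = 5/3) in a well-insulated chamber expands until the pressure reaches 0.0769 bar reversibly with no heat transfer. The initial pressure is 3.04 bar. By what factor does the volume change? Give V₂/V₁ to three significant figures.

From PV^γ = const, V₂/V₁ = (P₁/P₂)^(1/γ).
V₂/V₁ = (3.04/0.0769)^(3/5) = 9.082.

V₂/V₁ ≈ 9.08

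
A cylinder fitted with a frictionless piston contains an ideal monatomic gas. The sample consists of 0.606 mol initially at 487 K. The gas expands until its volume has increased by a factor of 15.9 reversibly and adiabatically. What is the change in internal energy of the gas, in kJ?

ΔU ≈ -3.10 kJ

Adiabatic: T₁V₁^(γ−1) = T₂V₂^(γ−1) ⇒ T₂ = T₁ (V₁/V₂)^(γ−1).
γ = 5/3 for a monatomic ideal gas, so γ−1 = 2/3.
T₂ = 487 × (1/15.9)^(2/3) = 77.02 K.
Q = 0, so ΔU = W_on_gas = nCᵥΔT with Cᵥ = R/(γ−1) = 12.47 J/(mol·K).
ΔU = 0.606 × 12.47 × (77.02 − 487) = -3098 J.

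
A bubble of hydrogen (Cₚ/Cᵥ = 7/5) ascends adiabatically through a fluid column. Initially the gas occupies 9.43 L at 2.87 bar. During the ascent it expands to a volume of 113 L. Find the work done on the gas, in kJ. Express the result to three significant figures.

P₂ = P₁(V₁/V₂)^γ = 2.87×(9.43/113)^(7/5) = 0.08869 bar.
For a reversible adiabat, W_by_gas = (P₁V₁ − P₂V₂)/(γ−1).
W_by = (287000×0.00943 − 8869×0.113) / (2/5) = 4260 J.
W_on_gas = −W_by = -4260 J.

W ≈ -4.26 kJ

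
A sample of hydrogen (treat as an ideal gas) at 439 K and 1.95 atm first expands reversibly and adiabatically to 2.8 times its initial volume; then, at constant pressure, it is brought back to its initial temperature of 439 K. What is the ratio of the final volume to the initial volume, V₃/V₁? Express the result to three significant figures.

V₃/V₁ ≈ 4.23

For a diatomic ideal gas γ = 7/5.
Adiabatic step: V₂/V₁ = 2.8; T₂ = T₁·(1/2.8)^(2/5) = 290.8 K.
Isobaric step: V₃/V₂ = T₃/T₂ = 439/290.8.
V₃/V₁ = (V₂/V₁)(V₃/V₂) = 2.8 × (439/290.8) = 4.227.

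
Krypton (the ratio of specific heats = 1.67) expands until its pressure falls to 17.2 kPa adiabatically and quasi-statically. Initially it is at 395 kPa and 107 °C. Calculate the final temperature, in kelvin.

Adiabatic: T₂/T₁ = (P₂/P₁)^((γ−1)/γ).
T₁ = 107 °C = 380.1 K.
T₂ = 380.1 × (17.2/395)^(0.401) = 108.1 K.

T₂ ≈ 108 K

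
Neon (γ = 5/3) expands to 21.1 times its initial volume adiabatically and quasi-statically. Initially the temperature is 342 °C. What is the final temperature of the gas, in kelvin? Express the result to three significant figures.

T₂ ≈ 80.6 K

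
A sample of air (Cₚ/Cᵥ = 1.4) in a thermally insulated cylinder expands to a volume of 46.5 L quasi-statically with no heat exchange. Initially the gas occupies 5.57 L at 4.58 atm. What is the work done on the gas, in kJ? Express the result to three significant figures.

P₂ = P₁(V₁/V₂)^γ = 4.58×(5.57/46.5)^(1.4) = 0.2348 atm.
For a reversible adiabat, W_by_gas = (P₁V₁ − P₂V₂)/(γ−1).
W_by = (464100×0.00557 − 23790×0.0465) / (0.4) = 3697 J.
W_on_gas = −W_by = -3697 J.

W ≈ -3.70 kJ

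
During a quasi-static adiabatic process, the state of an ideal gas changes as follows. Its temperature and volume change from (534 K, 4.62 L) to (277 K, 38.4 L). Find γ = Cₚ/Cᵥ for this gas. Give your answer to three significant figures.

γ ≈ 1.31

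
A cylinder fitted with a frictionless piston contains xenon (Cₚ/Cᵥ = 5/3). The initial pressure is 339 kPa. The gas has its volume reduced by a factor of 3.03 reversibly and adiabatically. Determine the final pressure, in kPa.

P₂ ≈ 2150 kPa

Adiabatic: P₁V₁^γ = P₂V₂^γ ⇒ P₂ = P₁ (V₁/V₂)^γ.
P₂ = 339 × 3.03^(5/3) = 2151 kPa.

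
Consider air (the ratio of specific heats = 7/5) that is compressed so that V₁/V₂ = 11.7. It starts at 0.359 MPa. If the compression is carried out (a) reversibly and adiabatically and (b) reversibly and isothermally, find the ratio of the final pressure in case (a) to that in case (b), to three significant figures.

P_adiabatic / P_isothermal ≈ 2.67

Isothermal: P_b = P₁(V₁/V₂) = 0.359×11.7.
Adiabatic: P_a = P₁(V₁/V₂)^γ = 0.359×11.7^(7/5).
P_a/P_b = (V₁/V₂)^(γ−1) = 11.7^(2/5) = 2.675.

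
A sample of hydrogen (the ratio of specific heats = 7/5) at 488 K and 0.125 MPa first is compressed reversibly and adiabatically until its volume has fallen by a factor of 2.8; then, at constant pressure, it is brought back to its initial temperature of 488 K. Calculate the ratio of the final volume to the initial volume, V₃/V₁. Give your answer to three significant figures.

V₃/V₁ ≈ 0.237

Adiabatic step: V₂/V₁ = 0.3571; T₂ = T₁·2.8^(2/5) = 736.7 K.
Isobaric step: V₃/V₂ = T₃/T₂ = 488/736.7.
V₃/V₁ = (V₂/V₁)(V₃/V₂) = 0.3571 × (488/736.7) = 0.2366.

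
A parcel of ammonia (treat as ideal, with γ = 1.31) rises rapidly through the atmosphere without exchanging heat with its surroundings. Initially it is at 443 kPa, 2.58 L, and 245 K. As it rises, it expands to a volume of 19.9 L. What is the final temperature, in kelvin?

For a reversible adiabat TV^(γ−1) is constant, so T₂ = T₁ (V₁/V₂)^(γ−1).
T₂ = 245 × (2.58/19.9)^(0.31) = 130.1 K.

T₂ ≈ 130 K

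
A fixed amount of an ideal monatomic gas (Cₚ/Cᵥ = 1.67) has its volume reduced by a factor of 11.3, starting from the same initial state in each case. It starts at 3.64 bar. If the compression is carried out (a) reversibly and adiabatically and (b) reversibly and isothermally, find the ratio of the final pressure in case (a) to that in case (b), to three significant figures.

P_adiabatic / P_isothermal ≈ 5.08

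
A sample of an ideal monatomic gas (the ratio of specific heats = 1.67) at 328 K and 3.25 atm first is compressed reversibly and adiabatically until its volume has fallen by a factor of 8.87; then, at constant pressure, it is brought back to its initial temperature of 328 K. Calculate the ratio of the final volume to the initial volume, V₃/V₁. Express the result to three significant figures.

V₃/V₁ ≈ 0.0261

Adiabatic step: V₂/V₁ = 0.1127; T₂ = T₁·8.87^(0.67) = 1416 K.
Isobaric step: V₃/V₂ = T₃/T₂ = 328/1416.
V₃/V₁ = (V₂/V₁)(V₃/V₂) = 0.1127 × (328/1416) = 0.02612.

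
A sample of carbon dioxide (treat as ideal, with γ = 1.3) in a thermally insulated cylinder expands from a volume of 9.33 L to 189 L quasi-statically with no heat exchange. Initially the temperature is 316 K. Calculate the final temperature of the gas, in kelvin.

T₂ ≈ 128 K

Adiabatic: T₁V₁^(γ−1) = T₂V₂^(γ−1) ⇒ T₂ = T₁ (V₁/V₂)^(γ−1).
T₂ = 316 × (9.33/189)^(0.3) = 128.1 K.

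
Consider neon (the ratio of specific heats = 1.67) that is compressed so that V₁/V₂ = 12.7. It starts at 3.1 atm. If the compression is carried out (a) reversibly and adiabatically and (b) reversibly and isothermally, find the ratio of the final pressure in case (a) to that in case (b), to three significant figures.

P_adiabatic / P_isothermal ≈ 5.49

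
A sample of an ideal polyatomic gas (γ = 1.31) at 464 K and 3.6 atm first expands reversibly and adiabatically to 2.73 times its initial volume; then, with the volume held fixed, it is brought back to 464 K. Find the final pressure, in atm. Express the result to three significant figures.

P₃ ≈ 1.32 atm

Adiabatic step (PV^γ = const): P₂ = 3.6×(1/2.73)^(1.31) = 0.9659 atm; T₂ = 464×(1/2.73)^(0.31) = 339.9 K.
Isochoric: P₃ = P₂(T₃/T₂) = 0.9659 × (464/339.9) = 1.319 atm.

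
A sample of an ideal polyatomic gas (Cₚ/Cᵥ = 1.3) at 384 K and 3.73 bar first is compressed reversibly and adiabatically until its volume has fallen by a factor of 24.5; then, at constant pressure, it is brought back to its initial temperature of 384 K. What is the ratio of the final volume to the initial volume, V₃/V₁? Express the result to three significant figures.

V₃/V₁ ≈ 0.0156

Adiabatic step: V₂/V₁ = 0.04082; T₂ = T₁·24.5^(0.3) = 1002 K.
Isobaric step: V₃/V₂ = T₃/T₂ = 384/1002.
V₃/V₁ = (V₂/V₁)(V₃/V₂) = 0.04082 × (384/1002) = 0.01563.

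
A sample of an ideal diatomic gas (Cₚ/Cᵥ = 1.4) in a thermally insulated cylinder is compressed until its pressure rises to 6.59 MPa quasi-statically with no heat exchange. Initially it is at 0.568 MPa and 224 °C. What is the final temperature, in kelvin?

T₂ ≈ 1000 K

Along an adiabat T P^((1−γ)/γ) is constant, so T₂ = T₁ (P₂/P₁)^((γ−1)/γ).
T₁ = 224 °C = 497.1 K.
T₂ = 497.1 × (6.59/0.568)^(0.286) = 1001 K.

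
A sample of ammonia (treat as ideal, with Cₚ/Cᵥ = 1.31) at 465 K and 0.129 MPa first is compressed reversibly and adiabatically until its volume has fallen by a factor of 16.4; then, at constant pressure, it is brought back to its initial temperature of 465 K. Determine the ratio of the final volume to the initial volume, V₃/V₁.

V₃/V₁ ≈ 0.0256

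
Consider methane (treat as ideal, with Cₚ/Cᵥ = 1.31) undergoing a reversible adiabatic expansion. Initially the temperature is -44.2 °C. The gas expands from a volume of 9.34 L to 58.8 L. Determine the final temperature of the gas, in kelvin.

Adiabatic: T₁V₁^(γ−1) = T₂V₂^(γ−1) ⇒ T₂ = T₁ (V₁/V₂)^(γ−1).
T₁ = -44.2 °C = 228.9 K.
T₂ = 228.9 × (9.34/58.8)^(0.31) = 129.4 K.

T₂ ≈ 129 K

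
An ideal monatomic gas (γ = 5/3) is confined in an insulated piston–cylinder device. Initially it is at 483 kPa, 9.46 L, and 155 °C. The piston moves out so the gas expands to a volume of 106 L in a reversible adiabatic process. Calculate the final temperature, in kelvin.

T₂ ≈ 85.5 K

For a reversible adiabat TV^(γ−1) is constant, so T₂ = T₁ (V₁/V₂)^(γ−1).
T₁ = 155 °C = 428.1 K.
T₂ = 428.1 × (9.46/106)^(2/3) = 85.5 K.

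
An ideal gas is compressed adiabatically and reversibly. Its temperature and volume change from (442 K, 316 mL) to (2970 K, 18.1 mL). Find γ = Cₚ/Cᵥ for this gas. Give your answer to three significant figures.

TV^(γ−1) = const ⇒ γ − 1 = ln(T₂/T₁) / ln(V₁/V₂).
γ = 1 + ln(2970/442) / ln(316/18.1) = 1.666.

γ ≈ 1.67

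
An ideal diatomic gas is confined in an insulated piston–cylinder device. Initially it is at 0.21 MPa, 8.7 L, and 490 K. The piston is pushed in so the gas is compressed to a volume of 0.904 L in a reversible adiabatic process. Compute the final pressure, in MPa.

Adiabatic: P₁V₁^γ = P₂V₂^γ ⇒ P₂ = P₁ (V₁/V₂)^γ.
γ = 7/5 for a diatomic ideal gas.
P₂ = 0.21 × (8.7/0.904)^(7/5) = 4.999 MPa.

P₂ ≈ 5.00 MPa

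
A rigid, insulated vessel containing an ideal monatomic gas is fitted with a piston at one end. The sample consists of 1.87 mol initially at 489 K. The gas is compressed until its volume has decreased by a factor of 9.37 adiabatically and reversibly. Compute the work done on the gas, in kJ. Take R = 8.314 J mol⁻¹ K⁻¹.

Adiabatic: T₁V₁^(γ−1) = T₂V₂^(γ−1) ⇒ T₂ = T₁ (V₁/V₂)^(γ−1).
γ = 5/3 for a monatomic ideal gas, so γ−1 = 2/3.
T₂ = 489 × 9.37^(2/3) = 2173 K.
Q = 0, so ΔU = W_on_gas = nCᵥΔT with Cᵥ = R/(γ−1) = 12.47 J/(mol·K).
ΔU = 1.87 × 12.47 × (2173 − 489) = 39280 J.

W ≈ 39.3 kJ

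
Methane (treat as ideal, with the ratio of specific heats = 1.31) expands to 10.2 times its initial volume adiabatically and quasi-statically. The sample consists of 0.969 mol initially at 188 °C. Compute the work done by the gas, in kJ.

W ≈ 6.15 kJ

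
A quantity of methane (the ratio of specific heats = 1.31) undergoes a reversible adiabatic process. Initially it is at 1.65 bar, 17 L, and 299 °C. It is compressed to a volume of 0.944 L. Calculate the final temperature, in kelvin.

T₂ ≈ 1400 K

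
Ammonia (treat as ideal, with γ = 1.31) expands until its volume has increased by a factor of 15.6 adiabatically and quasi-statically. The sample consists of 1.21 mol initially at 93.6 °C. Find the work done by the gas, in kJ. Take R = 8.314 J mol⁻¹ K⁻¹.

W ≈ 6.82 kJ

For a reversible adiabat TV^(γ−1) is constant, so T₂ = T₁ (V₁/V₂)^(γ−1).
T₁ = 93.6 °C = 366.8 K.
T₂ = 366.8 × (1/15.6)^(0.31) = 156.5 K.
Q = 0, so ΔU = W_on_gas = nCᵥΔT with Cᵥ = R/(γ−1) = 26.82 J/(mol·K).
ΔU = 1.21 × 26.82 × (156.5 − 366.8) = -6823 J.
Work done by the gas = −ΔU = 6823 J.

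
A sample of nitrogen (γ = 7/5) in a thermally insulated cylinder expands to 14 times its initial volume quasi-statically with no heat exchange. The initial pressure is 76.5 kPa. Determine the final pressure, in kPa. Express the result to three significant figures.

P₂ ≈ 1.90 kPa

Adiabatic: P₁V₁^γ = P₂V₂^γ ⇒ P₂ = P₁ (V₁/V₂)^γ.
P₂ = 76.5 × (1/14)^(7/5) = 1.901 kPa.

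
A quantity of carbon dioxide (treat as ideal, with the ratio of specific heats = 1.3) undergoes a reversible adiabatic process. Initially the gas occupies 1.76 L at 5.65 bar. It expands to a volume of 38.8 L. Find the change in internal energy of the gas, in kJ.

P₂ = P₁(V₁/V₂)^γ = 5.65×(1.76/38.8)^(1.3) = 0.1013 bar.
For a reversible adiabat, W_by_gas = (P₁V₁ − P₂V₂)/(γ−1).
W_by = (565000×0.00176 − 10130×0.0388) / (0.3) = 2004 J.
Q = 0 ⇒ ΔU = −W_by = -2004 J.

ΔU ≈ -2.00 kJ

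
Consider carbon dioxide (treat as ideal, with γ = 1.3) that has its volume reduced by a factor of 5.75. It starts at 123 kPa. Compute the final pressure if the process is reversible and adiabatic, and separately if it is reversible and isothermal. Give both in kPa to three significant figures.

adiabatic: 1200 kPa; isothermal: 707 kPa

Isothermal: P₂ = P₁(V₁/V₂) = 123×5.75 = 707.2 kPa.
Adiabatic: P₂ = P₁(V₁/V₂)^γ = 123×5.75^(1.3) = 1195 kPa.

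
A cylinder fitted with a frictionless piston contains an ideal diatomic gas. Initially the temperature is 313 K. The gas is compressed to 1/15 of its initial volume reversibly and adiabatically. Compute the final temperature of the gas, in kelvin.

T₂ ≈ 925 K

For a reversible adiabat TV^(γ−1) is constant, so T₂ = T₁ (V₁/V₂)^(γ−1).
For a diatomic ideal gas γ = 7/5, so γ−1 = 2/5.
T₂ = 313 × 15^(2/5) = 924.7 K.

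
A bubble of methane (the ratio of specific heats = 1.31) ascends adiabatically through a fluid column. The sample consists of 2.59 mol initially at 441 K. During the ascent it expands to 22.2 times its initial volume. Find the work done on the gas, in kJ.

W ≈ -18.9 kJ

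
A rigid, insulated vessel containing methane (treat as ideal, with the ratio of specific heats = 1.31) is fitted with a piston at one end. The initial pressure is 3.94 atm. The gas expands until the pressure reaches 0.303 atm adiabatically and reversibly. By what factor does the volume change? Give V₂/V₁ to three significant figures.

From PV^γ = const, V₂/V₁ = (P₁/P₂)^(1/γ).
V₂/V₁ = (3.94/0.303)^(0.763) = 7.086.

V₂/V₁ ≈ 7.09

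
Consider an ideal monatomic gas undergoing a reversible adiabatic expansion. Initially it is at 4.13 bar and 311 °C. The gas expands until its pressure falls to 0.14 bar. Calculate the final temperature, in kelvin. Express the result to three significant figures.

Along an adiabat T P^((1−γ)/γ) is constant, so T₂ = T₁ (P₂/P₁)^((γ−1)/γ).
For a monatomic ideal gas γ = 5/3, so (γ−1)/γ = 2/5.
T₁ = 311 °C = 584.1 K.
T₂ = 584.1 × (0.14/4.13)^(2/5) = 150.9 K.

T₂ ≈ 151 K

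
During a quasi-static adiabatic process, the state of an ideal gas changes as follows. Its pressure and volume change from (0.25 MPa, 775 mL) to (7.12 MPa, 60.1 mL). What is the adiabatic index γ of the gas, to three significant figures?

PV^γ = const ⇒ γ = ln(P₂/P₁) / ln(V₁/V₂).
γ = ln(7.12/0.25) / ln(775/60.1) = 1.31.

γ ≈ 1.31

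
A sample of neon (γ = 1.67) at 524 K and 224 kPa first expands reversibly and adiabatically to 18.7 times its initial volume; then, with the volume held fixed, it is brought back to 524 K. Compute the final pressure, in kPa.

Adiabatic step (PV^γ = const): P₂ = 224×(1/18.7)^(1.67) = 1.684 kPa; T₂ = 524×(1/18.7)^(0.67) = 73.65 K.
Isochoric: P₃ = P₂(T₃/T₂) = 1.684 × (524/73.65) = 11.98 kPa.

P₃ ≈ 12.0 kPa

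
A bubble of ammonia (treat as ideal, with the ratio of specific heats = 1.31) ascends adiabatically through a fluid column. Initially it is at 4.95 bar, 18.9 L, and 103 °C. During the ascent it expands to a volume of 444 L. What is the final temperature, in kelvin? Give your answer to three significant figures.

Adiabatic: T₁V₁^(γ−1) = T₂V₂^(γ−1) ⇒ T₂ = T₁ (V₁/V₂)^(γ−1).
T₁ = 103 °C = 376.1 K.
T₂ = 376.1 × (18.9/444)^(0.31) = 141.4 K.

T₂ ≈ 141 K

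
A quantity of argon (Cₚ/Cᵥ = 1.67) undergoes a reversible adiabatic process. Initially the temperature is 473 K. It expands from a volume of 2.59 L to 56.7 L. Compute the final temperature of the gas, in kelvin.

Adiabatic: T₁V₁^(γ−1) = T₂V₂^(γ−1) ⇒ T₂ = T₁ (V₁/V₂)^(γ−1).
T₂ = 473 × (2.59/56.7)^(0.67) = 59.82 K.

T₂ ≈ 59.8 K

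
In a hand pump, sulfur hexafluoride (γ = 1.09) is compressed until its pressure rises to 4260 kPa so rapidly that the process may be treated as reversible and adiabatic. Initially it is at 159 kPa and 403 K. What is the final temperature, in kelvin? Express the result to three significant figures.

Adiabatic: T₂/T₁ = (P₂/P₁)^((γ−1)/γ).
T₂ = 403 × (4260/159)^(0.0826) = 528.7 K.

T₂ ≈ 529 K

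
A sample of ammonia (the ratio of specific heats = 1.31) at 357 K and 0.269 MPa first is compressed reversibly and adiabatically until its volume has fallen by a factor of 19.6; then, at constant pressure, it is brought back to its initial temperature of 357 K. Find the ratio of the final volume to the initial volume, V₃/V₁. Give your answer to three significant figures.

V₃/V₁ ≈ 0.0203

Adiabatic step: V₂/V₁ = 0.05102; T₂ = T₁·19.6^(0.31) = 898 K.
Isobaric step: V₃/V₂ = T₃/T₂ = 357/898.
V₃/V₁ = (V₂/V₁)(V₃/V₂) = 0.05102 × (357/898) = 0.02028.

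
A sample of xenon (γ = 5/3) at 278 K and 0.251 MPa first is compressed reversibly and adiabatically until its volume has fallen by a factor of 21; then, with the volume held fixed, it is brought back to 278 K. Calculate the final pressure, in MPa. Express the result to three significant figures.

Adiabatic step (PV^γ = const): P₂ = 0.251×21^(5/3) = 40.12 MPa; T₂ = 278×21^(2/3) = 2116 K.
Isochoric: P₃ = P₂(T₃/T₂) = 40.12 × (278/2116) = 5.271 MPa.

P₃ ≈ 5.27 MPa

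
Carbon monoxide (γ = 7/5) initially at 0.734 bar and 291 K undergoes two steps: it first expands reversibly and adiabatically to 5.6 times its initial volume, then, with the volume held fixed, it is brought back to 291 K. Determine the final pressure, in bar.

Adiabatic step (PV^γ = const): P₂ = 0.734×(1/5.6)^(7/5) = 0.0658 bar; T₂ = 291×(1/5.6)^(2/5) = 146.1 K.
Isochoric: P₃ = P₂(T₃/T₂) = 0.0658 × (291/146.1) = 0.1311 bar.

P₃ ≈ 0.131 bar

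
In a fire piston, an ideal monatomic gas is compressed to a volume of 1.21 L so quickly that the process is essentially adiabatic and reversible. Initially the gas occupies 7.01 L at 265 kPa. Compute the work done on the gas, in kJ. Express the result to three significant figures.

γ = 5/3 for a monatomic ideal gas.
P₂ = P₁(V₁/V₂)^γ = 265×(7.01/1.21)^(5/3) = 4952 kPa.
For a reversible adiabat, W_by_gas = (P₁V₁ − P₂V₂)/(γ−1).
W_by = (265000×0.00701 − 4.952×10^6×0.00121) / (2/3) = -6202 J.
W_on_gas = −W_by = 6202 J.

W ≈ 6.20 kJ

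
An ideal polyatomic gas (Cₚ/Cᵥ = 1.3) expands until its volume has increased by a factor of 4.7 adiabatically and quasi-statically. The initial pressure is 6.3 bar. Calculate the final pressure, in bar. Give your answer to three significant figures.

Adiabatic: P₁V₁^γ = P₂V₂^γ ⇒ P₂ = P₁ (V₁/V₂)^γ.
P₂ = 6.3 × (1/4.7)^(1.3) = 0.8426 bar.

P₂ ≈ 0.843 bar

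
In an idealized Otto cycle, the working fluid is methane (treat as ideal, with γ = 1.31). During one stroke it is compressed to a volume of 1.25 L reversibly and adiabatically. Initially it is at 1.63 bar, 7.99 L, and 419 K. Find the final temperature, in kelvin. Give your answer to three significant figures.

T₂ ≈ 745 K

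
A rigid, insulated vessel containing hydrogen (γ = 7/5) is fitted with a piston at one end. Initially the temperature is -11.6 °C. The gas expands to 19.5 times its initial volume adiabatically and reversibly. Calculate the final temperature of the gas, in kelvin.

For a reversible adiabat TV^(γ−1) is constant, so T₂ = T₁ (V₁/V₂)^(γ−1).
T₁ = -11.6 °C = 261.5 K.
T₂ = 261.5 × (1/19.5)^(2/5) = 79.72 K.

T₂ ≈ 79.7 K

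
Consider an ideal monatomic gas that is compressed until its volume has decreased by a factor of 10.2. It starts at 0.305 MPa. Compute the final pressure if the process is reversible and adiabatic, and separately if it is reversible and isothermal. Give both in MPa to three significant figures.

For a monatomic ideal gas γ = 5/3.
Isothermal: P₂ = P₁(V₁/V₂) = 0.305×10.2 = 3.111 MPa.
Adiabatic: P₂ = P₁(V₁/V₂)^γ = 0.305×10.2^(5/3) = 14.63 MPa.

adiabatic: 14.6 MPa; isothermal: 3.11 MPa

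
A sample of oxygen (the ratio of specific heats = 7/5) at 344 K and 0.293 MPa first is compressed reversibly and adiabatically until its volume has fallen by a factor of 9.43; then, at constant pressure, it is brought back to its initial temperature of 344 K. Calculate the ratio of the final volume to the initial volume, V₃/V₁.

V₃/V₁ ≈ 0.0432

Adiabatic step: V₂/V₁ = 0.106; T₂ = T₁·9.43^(2/5) = 844 K.
Isobaric step: V₃/V₂ = T₃/T₂ = 344/844.
V₃/V₁ = (V₂/V₁)(V₃/V₂) = 0.106 × (344/844) = 0.04322.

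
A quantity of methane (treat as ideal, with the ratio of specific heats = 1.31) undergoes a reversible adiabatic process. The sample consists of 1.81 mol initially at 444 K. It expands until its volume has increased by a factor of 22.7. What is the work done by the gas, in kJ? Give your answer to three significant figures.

W ≈ 13.4 kJ

Adiabatic: T₁V₁^(γ−1) = T₂V₂^(γ−1) ⇒ T₂ = T₁ (V₁/V₂)^(γ−1).
T₂ = 444 × (1/22.7)^(0.31) = 168.7 K.
Q = 0, so ΔU = W_on_gas = nCᵥΔT with Cᵥ = R/(γ−1) = 26.82 J/(mol·K).
ΔU = 1.81 × 26.82 × (168.7 − 444) = -13370 J.
Work done by the gas = −ΔU = 13370 J.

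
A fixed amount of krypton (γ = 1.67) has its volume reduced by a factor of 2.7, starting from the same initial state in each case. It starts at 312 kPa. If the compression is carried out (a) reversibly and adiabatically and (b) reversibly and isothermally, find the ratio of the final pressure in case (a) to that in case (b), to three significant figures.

P_adiabatic / P_isothermal ≈ 1.95

Isothermal: P_b = P₁(V₁/V₂) = 312×2.7.
Adiabatic: P_a = P₁(V₁/V₂)^γ = 312×2.7^(1.67).
P_a/P_b = (V₁/V₂)^(γ−1) = 2.7^(0.67) = 1.945.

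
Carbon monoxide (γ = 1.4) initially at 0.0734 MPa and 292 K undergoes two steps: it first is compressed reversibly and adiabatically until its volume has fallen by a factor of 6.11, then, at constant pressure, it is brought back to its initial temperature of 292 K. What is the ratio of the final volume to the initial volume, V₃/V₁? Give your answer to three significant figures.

V₃/V₁ ≈ 0.0793

Adiabatic step: V₂/V₁ = 0.1637; T₂ = T₁·6.11^(0.4) = 602.3 K.
Isobaric step: V₃/V₂ = T₃/T₂ = 292/602.3.
V₃/V₁ = (V₂/V₁)(V₃/V₂) = 0.1637 × (292/602.3) = 0.07935.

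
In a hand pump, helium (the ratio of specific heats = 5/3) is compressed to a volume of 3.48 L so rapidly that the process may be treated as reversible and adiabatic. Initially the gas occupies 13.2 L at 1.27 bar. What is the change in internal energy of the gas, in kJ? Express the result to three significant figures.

P₂ = P₁(V₁/V₂)^γ = 1.27×(13.2/3.48)^(5/3) = 11.72 bar.
For a reversible adiabat, W_by_gas = (P₁V₁ − P₂V₂)/(γ−1).
W_by = (127000×0.0132 − 1.172×10^6×0.00348) / (2/3) = -3601 J.
Q = 0 ⇒ ΔU = −W_by = 3601 J.

ΔU ≈ 3.60 kJ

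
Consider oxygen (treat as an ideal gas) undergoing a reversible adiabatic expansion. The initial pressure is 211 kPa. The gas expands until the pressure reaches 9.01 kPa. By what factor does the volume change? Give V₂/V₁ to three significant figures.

From PV^γ = const, V₂/V₁ = (P₁/P₂)^(1/γ).
For a diatomic ideal gas γ = 7/5.
V₂/V₁ = (211/9.01)^(5/7) = 9.512.

V₂/V₁ ≈ 9.51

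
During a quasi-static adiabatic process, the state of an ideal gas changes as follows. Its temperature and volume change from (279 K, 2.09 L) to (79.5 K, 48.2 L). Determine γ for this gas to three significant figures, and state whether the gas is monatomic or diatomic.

γ ≈ 1.40; diatomic

TV^(γ−1) = const ⇒ γ − 1 = ln(T₂/T₁) / ln(V₁/V₂).
γ = 1 + ln(79.5/279) / ln(2.09/48.2) = 1.4.
γ ≈ 1.40 is close to 7/5, so the gas is diatomic.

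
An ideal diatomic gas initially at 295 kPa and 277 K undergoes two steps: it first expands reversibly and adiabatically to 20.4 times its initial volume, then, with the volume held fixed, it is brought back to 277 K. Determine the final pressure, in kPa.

P₃ ≈ 14.5 kPa

For a diatomic ideal gas γ = 7/5.
Adiabatic step (PV^γ = const): P₂ = 295×(1/20.4)^(7/5) = 4.329 kPa; T₂ = 277×(1/20.4)^(2/5) = 82.91 K.
Isochoric: P₃ = P₂(T₃/T₂) = 4.329 × (277/82.91) = 14.46 kPa.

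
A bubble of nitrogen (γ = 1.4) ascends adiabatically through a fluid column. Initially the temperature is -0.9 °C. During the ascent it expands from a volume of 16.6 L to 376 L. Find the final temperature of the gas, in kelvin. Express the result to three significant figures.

For a reversible adiabat TV^(γ−1) is constant, so T₂ = T₁ (V₁/V₂)^(γ−1).
T₁ = -0.9 °C = 272.2 K.
T₂ = 272.2 × (16.6/376)^(0.4) = 78.15 K.

T₂ ≈ 78.2 K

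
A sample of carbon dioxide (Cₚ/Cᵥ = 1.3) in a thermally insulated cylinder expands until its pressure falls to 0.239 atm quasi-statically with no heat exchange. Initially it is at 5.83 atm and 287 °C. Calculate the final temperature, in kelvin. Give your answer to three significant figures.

T₂ ≈ 268 K

Along an adiabat T P^((1−γ)/γ) is constant, so T₂ = T₁ (P₂/P₁)^((γ−1)/γ).
T₁ = 287 °C = 560.1 K.
T₂ = 560.1 × (0.239/5.83)^(0.231) = 268 K.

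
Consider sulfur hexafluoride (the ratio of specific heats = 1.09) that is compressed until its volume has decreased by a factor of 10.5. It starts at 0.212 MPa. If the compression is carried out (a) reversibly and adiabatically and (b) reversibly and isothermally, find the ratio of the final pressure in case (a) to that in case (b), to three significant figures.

P_adiabatic / P_isothermal ≈ 1.24

Isothermal: P_b = P₁(V₁/V₂) = 0.212×10.5.
Adiabatic: P_a = P₁(V₁/V₂)^γ = 0.212×10.5^(1.09).
P_a/P_b = (V₁/V₂)^(γ−1) = 10.5^(0.09) = 1.236.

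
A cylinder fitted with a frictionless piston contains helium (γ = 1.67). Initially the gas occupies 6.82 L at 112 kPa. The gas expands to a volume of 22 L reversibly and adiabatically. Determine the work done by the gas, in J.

W ≈ 620 J

P₂ = P₁(V₁/V₂)^γ = 112×(6.82/22)^(1.67) = 15.84 kPa.
For a reversible adiabat, W_by_gas = (P₁V₁ − P₂V₂)/(γ−1).
W_by = (112000×0.00682 − 15840×0.022) / (0.67) = 619.9 J.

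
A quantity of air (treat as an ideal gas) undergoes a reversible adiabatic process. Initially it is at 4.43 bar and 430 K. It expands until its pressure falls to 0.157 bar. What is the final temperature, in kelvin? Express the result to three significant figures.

T₂ ≈ 166 K

Adiabatic: T₂/T₁ = (P₂/P₁)^((γ−1)/γ).
For a diatomic ideal gas γ = 7/5, so (γ−1)/γ = 2/7.
T₂ = 430 × (0.157/4.43)^(2/7) = 165.6 K.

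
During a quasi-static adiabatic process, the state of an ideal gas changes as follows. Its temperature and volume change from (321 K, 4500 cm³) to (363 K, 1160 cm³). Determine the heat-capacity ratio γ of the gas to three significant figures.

γ ≈ 1.09

TV^(γ−1) = const ⇒ γ − 1 = ln(T₂/T₁) / ln(V₁/V₂).
γ = 1 + ln(363/321) / ln(4500/1160) = 1.091.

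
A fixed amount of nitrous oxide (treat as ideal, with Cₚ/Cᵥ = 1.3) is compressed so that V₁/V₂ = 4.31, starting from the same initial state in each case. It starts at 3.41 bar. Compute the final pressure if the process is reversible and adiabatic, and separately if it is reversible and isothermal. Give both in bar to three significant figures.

adiabatic: 22.8 bar; isothermal: 14.7 bar

Isothermal: P₂ = P₁(V₁/V₂) = 3.41×4.31 = 14.7 bar.
Adiabatic: P₂ = P₁(V₁/V₂)^γ = 3.41×4.31^(1.3) = 22.78 bar.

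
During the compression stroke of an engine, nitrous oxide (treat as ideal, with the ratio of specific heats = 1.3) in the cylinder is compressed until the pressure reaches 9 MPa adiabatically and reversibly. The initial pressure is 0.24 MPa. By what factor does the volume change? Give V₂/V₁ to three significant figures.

V₂/V₁ ≈ 0.0615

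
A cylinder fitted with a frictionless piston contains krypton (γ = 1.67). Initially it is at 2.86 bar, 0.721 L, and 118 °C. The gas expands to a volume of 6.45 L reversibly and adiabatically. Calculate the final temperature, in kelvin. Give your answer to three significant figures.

For a reversible adiabat TV^(γ−1) is constant, so T₂ = T₁ (V₁/V₂)^(γ−1).
T₁ = 118 °C = 391.1 K.
T₂ = 391.1 × (0.721/6.45)^(0.67) = 90.11 K.

T₂ ≈ 90.1 K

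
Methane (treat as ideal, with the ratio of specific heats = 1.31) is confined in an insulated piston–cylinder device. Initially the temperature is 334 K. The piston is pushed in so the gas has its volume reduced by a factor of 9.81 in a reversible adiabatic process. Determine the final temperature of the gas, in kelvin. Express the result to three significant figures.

For a reversible adiabat TV^(γ−1) is constant, so T₂ = T₁ (V₁/V₂)^(γ−1).
T₂ = 334 × 9.81^(0.31) = 677.9 K.

T₂ ≈ 678 K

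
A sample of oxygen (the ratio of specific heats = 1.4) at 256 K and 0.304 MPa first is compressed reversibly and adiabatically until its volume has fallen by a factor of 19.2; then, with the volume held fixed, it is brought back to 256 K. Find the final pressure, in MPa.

Adiabatic step (PV^γ = const): P₂ = 0.304×19.2^(1.4) = 19.03 MPa; T₂ = 256×19.2^(0.4) = 834.8 K.
Isochoric: P₃ = P₂(T₃/T₂) = 19.03 × (256/834.8) = 5.837 MPa.

P₃ ≈ 5.84 MPa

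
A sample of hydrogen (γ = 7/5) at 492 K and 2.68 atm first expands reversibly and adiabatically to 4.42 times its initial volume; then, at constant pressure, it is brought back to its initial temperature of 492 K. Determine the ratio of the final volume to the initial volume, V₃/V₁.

Adiabatic step: V₂/V₁ = 4.42; T₂ = T₁·(1/4.42)^(2/5) = 271.5 K.
Isobaric step: V₃/V₂ = T₃/T₂ = 492/271.5.
V₃/V₁ = (V₂/V₁)(V₃/V₂) = 4.42 × (492/271.5) = 8.009.

V₃/V₁ ≈ 8.01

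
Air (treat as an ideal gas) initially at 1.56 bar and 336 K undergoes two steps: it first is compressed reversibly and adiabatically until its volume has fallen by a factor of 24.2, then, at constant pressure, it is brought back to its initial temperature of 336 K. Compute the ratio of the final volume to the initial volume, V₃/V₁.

V₃/V₁ ≈ 0.0116

For a diatomic ideal gas γ = 7/5.
Adiabatic step: V₂/V₁ = 0.04132; T₂ = T₁·24.2^(2/5) = 1202 K.
Isobaric step: V₃/V₂ = T₃/T₂ = 336/1202.
V₃/V₁ = (V₂/V₁)(V₃/V₂) = 0.04132 × (336/1202) = 0.01155.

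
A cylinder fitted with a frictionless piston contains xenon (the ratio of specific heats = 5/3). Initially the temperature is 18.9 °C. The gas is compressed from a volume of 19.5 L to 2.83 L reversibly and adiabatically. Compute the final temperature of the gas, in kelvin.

Adiabatic: T₁V₁^(γ−1) = T₂V₂^(γ−1) ⇒ T₂ = T₁ (V₁/V₂)^(γ−1).
T₁ = 18.9 °C = 292 K.
T₂ = 292 × (19.5/2.83)^(2/3) = 1058 K.

T₂ ≈ 1060 K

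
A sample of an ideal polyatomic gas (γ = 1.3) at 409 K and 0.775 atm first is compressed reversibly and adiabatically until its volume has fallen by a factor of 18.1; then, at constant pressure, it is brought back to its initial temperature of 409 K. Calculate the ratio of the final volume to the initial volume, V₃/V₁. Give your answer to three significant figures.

Adiabatic step: V₂/V₁ = 0.05525; T₂ = T₁·18.1^(0.3) = 975 K.
Isobaric step: V₃/V₂ = T₃/T₂ = 409/975.
V₃/V₁ = (V₂/V₁)(V₃/V₂) = 0.05525 × (409/975) = 0.02317.

V₃/V₁ ≈ 0.0232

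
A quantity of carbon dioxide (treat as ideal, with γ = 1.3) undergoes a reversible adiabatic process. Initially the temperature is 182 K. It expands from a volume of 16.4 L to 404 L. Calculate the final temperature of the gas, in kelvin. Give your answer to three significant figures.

Adiabatic: T₁V₁^(γ−1) = T₂V₂^(γ−1) ⇒ T₂ = T₁ (V₁/V₂)^(γ−1).
T₂ = 182 × (16.4/404)^(0.3) = 69.6 K.

T₂ ≈ 69.6 K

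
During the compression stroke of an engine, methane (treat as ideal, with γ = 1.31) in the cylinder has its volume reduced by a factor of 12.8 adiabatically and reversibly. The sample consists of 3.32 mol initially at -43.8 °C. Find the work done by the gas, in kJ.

W ≈ -24.6 kJ

For a reversible adiabat TV^(γ−1) is constant, so T₂ = T₁ (V₁/V₂)^(γ−1).
T₁ = -43.8 °C = 229.3 K.
T₂ = 229.3 × 12.8^(0.31) = 505.5 K.
Q = 0, so ΔU = W_on_gas = nCᵥΔT with Cᵥ = R/(γ−1) = 26.82 J/(mol·K).
ΔU = 3.32 × 26.82 × (505.5 − 229.3) = 24590 J.
Work done by the gas = −ΔU = -24590 J.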